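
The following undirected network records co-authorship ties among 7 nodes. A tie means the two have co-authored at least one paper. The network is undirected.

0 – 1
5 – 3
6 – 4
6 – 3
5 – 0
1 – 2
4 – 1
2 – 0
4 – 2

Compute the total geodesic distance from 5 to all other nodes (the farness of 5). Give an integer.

11

Distances from 5: 0:1, 1:2, 2:2, 3:1, 4:3, 6:2.
Sum = 1 + 2 + 2 + 1 + 3 + 2 = 11.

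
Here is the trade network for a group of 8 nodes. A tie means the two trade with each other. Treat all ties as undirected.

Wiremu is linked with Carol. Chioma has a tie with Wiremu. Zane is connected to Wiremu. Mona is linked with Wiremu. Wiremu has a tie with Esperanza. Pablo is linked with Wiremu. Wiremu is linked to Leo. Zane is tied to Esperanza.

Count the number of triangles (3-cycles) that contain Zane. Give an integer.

Zane's neighbors: Esperanza and Wiremu.
Neighbor pairs that are themselves tied: Zane–Esperanza–Wiremu. Each forms one triangle with Zane, for 1 in total.

1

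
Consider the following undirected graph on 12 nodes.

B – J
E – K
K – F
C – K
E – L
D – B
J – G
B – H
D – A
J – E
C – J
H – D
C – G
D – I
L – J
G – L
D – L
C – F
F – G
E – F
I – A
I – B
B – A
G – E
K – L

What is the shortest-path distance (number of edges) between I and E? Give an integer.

3

One shortest route is I – B – J – E, which uses 3 edges, and at distance 2 from I we only reach {H, J, L}, which does not include E. So d(I,E) = 3.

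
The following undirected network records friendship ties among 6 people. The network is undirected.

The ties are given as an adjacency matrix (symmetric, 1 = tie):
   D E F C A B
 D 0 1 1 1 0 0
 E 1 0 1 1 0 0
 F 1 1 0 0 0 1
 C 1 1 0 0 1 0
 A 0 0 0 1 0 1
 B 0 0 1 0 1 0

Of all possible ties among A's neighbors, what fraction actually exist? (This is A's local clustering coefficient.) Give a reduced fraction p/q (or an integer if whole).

0

A's neighbors: B and C (k = 2).
Possible neighbor pairs: C(2,2) = 1. Edges among them: none → e = 0.
Clustering(A) = 0/1.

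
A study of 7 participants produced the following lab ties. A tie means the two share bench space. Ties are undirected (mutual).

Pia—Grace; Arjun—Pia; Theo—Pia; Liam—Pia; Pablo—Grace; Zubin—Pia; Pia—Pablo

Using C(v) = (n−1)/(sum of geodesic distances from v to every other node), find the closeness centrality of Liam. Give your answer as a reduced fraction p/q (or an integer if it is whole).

6/11

Distances from Liam: Arjun:2, Grace:2, Pablo:2, Pia:1, Theo:2, Zubin:2. Sum = 11.
n = 7, so closeness = 6/11.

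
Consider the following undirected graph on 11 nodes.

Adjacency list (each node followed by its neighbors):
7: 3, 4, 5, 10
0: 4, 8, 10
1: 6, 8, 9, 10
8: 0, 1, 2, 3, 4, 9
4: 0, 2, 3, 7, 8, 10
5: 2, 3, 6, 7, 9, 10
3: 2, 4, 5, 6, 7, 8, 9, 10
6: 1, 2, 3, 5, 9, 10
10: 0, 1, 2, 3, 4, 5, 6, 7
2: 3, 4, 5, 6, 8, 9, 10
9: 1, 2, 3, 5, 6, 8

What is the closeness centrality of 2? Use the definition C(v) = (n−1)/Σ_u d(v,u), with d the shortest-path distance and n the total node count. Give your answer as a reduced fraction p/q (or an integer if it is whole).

10/13

Distances from 2: 0:2, 1:2, 3:1, 4:1, 5:1, 6:1, 7:2, 8:1, 9:1, 10:1. Sum = 13.
n = 11, so closeness = 10/13.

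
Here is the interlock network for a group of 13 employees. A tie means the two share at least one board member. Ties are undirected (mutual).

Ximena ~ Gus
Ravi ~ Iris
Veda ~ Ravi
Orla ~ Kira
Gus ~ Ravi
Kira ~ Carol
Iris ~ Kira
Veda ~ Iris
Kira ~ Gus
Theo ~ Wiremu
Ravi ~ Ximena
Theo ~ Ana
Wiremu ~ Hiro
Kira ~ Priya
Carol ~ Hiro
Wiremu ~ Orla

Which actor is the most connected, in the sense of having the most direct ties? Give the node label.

Kira

Degrees — Ana:1, Carol:2, Gus:3, Hiro:2, Iris:3, Kira:5, Orla:2, Priya:1, Ravi:4, Theo:2, Veda:2, Wiremu:3, Ximena:2.
The maximum is 5, attained only by Kira.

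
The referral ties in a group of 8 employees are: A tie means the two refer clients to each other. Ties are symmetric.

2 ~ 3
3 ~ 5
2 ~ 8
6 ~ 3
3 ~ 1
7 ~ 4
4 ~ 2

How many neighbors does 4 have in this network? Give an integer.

4 is directly tied to 2 and 7. That is 2 neighbors, so the degree of 4 is 2.

2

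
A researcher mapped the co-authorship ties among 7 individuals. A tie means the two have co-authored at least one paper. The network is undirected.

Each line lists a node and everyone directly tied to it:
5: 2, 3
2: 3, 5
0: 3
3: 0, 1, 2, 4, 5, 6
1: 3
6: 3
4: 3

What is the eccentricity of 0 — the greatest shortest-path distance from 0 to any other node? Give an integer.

Distances from 0: 1:2, 2:2, 3:1, 4:2, 5:2, 6:2.
The largest is 2 (to 4, 6, 2, 5, and 1), so the eccentricity of 0 is 2.

2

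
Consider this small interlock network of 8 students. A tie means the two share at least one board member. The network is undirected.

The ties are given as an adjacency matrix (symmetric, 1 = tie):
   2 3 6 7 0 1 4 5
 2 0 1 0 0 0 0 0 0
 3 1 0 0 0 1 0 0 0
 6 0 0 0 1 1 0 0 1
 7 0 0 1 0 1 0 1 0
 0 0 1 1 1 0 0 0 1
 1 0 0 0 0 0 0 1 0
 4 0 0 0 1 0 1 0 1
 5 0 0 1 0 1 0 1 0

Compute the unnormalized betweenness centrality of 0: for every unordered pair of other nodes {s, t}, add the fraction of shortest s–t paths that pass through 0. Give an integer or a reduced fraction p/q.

Pairs whose geodesics pass through 0 — 2–6: 1; 2–7: 1; 2–1: 2/2; 2–4: 2/2; 2–5: 1; 3–6: 1; 3–7: 1; 3–1: 2/2; 3–4: 2/2; 3–5: 1; 7–5: 1/3.
All other pairs contribute 0.
Summing the contributions gives betweenness(0) = 31/3.

31/3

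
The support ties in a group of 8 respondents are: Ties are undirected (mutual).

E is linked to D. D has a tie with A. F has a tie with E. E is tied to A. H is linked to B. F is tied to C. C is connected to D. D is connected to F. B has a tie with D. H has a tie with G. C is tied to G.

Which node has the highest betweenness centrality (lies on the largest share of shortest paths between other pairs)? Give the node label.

Unnormalized betweenness of each node: A:0, B:7/2, C:9/2, D:10, E:1/2, F:1, G:3/2, H:1.
D has the largest value, 10, making it the main broker — the node through which the most shortest paths run.

D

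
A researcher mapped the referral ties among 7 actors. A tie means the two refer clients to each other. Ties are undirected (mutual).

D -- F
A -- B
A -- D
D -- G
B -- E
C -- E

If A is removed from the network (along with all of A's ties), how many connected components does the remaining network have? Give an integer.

Without A, the remaining ties split the others into: {B, C, E}; {D, F, G}.
That's 2 separate components.

2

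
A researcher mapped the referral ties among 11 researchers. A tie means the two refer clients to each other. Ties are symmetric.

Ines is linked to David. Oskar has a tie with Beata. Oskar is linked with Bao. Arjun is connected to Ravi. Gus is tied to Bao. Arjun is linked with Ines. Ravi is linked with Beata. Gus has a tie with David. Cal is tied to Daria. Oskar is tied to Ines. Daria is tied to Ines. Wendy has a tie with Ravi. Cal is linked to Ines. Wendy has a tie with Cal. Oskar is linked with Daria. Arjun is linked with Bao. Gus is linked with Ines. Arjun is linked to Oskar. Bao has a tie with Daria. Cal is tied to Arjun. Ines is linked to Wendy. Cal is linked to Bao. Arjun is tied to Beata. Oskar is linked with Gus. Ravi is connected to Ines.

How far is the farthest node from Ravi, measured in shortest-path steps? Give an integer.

2

Distances from Ravi: Arjun:1, Bao:2, Beata:1, Cal:2, Daria:2, David:2, Gus:2, Ines:1, Oskar:2, Wendy:1.
The largest is 2 (to Oskar, Bao, Cal, Daria, Gus, and David), so the eccentricity of Ravi is 2.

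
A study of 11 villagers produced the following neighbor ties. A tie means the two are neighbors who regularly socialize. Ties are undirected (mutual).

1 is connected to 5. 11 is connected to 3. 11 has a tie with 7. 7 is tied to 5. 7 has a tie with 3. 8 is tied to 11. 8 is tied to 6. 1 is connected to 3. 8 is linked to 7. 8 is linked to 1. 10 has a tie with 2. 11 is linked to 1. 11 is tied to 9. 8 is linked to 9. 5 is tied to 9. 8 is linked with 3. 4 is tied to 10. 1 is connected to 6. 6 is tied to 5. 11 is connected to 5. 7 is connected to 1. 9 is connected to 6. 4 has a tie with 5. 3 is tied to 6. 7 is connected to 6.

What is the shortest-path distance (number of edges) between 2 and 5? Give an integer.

One shortest route is 2 – 10 – 4 – 5, which uses 3 edges, and at distance 2 from 2 we only reach {4}, which does not include 5. So d(2,5) = 3.

3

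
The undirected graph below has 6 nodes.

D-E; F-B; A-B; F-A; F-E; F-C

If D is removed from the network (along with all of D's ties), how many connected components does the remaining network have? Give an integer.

1

D's neighbors (E) remain reachable from one another through other ties, so the rest of the network stays in one piece.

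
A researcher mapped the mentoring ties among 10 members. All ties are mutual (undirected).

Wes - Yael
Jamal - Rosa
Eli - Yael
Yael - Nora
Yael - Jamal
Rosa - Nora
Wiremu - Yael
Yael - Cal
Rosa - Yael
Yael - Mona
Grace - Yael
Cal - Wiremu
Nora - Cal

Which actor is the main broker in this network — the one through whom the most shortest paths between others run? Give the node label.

Yael

Unnormalized betweenness of each node: Cal:1/2, Eli:0, Grace:0, Jamal:0, Mona:0, Nora:1/2, Rosa:1/2, Wes:0, Wiremu:0, Yael:61/2.
Yael has the largest value, 61/2, making it the main broker — the node through which the most shortest paths run.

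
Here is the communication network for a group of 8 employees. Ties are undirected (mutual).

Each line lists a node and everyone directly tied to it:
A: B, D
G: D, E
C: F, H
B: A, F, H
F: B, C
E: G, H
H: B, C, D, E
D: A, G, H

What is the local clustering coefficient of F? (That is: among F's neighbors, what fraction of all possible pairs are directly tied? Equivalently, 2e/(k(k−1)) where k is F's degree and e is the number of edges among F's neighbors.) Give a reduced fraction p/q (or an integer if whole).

F's neighbors: B and C (k = 2).
Possible neighbor pairs: C(2,2) = 1. Edges among them: none → e = 0.
Clustering(F) = 0/1.

0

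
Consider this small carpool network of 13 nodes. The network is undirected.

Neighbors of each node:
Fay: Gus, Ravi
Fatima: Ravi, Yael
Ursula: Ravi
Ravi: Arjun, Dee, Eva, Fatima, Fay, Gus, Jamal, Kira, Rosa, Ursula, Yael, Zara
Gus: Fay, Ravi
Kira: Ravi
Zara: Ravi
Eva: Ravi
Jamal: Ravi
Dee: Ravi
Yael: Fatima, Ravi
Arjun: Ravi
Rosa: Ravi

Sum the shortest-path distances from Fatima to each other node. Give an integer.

22

Distances from Fatima: Arjun:2, Dee:2, Eva:2, Fay:2, Gus:2, Jamal:2, Kira:2, Ravi:1, Rosa:2, Ursula:2, Yael:1, Zara:2.
Sum = 2 + 2 + 2 + 2 + 2 + 2 + 2 + 1 + 2 + 2 + 1 + 2 = 22.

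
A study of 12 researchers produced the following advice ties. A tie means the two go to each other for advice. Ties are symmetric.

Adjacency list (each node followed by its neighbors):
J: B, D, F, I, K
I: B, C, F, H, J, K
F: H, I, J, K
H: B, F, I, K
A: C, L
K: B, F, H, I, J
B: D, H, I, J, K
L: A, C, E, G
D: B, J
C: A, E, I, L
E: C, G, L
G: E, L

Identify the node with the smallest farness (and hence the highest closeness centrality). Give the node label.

Farness (sum of distances to all others) for each node — A:27, B:22, C:19, D:30, E:26, F:23, G:34, H:23, I:17, J:22, K:22, L:25.
The smallest farness is 17, for I, so I has the highest closeness.

I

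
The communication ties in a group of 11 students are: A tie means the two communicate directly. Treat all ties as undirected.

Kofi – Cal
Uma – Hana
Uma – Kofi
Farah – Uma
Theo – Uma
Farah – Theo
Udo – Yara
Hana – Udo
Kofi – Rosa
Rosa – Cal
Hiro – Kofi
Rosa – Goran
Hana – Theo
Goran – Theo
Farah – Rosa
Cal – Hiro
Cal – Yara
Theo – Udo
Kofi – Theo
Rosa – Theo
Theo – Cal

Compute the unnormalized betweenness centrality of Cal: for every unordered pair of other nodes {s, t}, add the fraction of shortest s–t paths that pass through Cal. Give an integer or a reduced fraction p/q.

Pairs whose geodesics pass through Cal — Yara–Kofi: 1; Yara–Uma: 2/4; Yara–Rosa: 1; Yara–Theo: 1/2; Yara–Farah: 2/3; Yara–Hiro: 1; Yara–Goran: 2/3; Rosa–Hiro: 1/2; Hana–Hiro: 1/3; Theo–Hiro: 1/2; Farah–Hiro: 2/5; Hiro–Goran: 2/4; Hiro–Udo: 2/3.
All other pairs contribute 0.
Summing the contributions gives betweenness(Cal) = 247/30.

247/30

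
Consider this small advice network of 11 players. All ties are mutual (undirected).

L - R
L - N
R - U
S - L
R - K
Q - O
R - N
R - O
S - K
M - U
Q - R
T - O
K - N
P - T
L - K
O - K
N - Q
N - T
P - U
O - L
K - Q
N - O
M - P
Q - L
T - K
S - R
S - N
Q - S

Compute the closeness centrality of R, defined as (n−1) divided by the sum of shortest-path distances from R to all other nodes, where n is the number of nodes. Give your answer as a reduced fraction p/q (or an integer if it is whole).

Distances from R: K:1, L:1, M:2, N:1, O:1, P:2, Q:1, S:1, T:2, U:1. Sum = 13.
n = 11, so closeness = 10/13.

10/13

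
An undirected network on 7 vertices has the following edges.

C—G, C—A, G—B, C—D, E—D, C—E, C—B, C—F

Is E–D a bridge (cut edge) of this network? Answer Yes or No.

Even without that edge, E still reaches D via E – C – D, so the network stays connected. Not a bridge.

No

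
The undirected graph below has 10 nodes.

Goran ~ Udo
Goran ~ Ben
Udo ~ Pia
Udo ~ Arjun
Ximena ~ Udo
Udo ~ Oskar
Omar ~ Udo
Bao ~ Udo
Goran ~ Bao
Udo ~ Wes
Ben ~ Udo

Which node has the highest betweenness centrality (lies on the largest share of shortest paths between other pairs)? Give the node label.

Udo

Unnormalized betweenness of each node: Arjun:0, Bao:0, Ben:0, Goran:1/2, Omar:0, Oskar:0, Pia:0, Udo:67/2, Wes:0, Ximena:0.
Udo has the largest value, 67/2, making it the main broker — the node through which the most shortest paths run.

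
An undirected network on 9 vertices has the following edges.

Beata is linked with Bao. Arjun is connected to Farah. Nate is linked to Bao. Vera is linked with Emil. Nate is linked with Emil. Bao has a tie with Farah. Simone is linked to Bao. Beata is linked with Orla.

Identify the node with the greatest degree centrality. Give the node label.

Degrees — Arjun:1, Bao:4, Beata:2, Emil:2, Farah:2, Nate:2, Orla:1, Simone:1, Vera:1.
The maximum is 4, attained only by Bao.

Bao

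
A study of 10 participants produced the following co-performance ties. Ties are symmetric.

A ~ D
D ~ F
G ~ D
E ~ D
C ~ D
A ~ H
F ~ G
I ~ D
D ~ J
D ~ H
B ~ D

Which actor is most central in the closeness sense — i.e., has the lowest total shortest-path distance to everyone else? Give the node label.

D

Farness (sum of distances to all others) for each node — A:16, B:17, C:17, D:9, E:17, F:16, G:16, H:16, I:17, J:17.
The smallest farness is 9, for D, so D has the highest closeness.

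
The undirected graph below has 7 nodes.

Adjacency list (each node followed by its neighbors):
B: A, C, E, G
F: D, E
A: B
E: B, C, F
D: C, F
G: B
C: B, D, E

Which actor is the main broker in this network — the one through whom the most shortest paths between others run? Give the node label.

B

Unnormalized betweenness of each node: A:0, B:9, C:7/2, D:1/2, E:7/2, F:1/2, G:0.
B has the largest value, 9, making it the main broker — the node through which the most shortest paths run.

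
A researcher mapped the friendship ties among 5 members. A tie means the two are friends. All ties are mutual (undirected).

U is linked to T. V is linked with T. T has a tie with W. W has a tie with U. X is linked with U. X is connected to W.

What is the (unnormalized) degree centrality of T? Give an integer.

3

T is directly tied to U, V, and W. That is 3 neighbors, so the degree of T is 3.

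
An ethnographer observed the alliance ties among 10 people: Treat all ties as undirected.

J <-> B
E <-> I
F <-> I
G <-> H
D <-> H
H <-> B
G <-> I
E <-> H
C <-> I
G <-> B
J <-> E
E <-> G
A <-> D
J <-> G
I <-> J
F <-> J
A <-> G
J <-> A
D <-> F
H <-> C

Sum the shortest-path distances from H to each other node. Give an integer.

Distances from H: A:2, B:1, C:1, D:1, E:1, F:2, G:1, I:2, J:2.
Sum = 2 + 1 + 1 + 1 + 1 + 2 + 1 + 2 + 2 = 13.

13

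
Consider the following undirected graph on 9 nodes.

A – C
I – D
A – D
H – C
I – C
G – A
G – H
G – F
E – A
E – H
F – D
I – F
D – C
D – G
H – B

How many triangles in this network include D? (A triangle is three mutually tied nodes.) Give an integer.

D's neighbors: A, C, F, G, and I.
Neighbor pairs that are themselves tied: D–A–C; D–A–G; D–C–I; D–F–G; D–F–I. Each forms one triangle with D, for 5 in total.

5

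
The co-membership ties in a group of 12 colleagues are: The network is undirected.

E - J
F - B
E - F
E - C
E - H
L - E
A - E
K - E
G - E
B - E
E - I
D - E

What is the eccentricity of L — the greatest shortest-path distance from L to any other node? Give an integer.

Distances from L: A:2, B:2, C:2, D:2, E:1, F:2, G:2, H:2, I:2, J:2, K:2.
The largest is 2 (to I, J, K, G, A, F, D, H, C, and B), so the eccentricity of L is 2.

2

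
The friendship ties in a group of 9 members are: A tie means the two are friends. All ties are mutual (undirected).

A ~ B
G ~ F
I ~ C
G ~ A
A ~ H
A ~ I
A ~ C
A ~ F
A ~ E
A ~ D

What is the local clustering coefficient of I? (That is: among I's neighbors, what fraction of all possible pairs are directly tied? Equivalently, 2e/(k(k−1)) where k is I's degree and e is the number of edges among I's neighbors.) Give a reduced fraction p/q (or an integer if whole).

1

I's neighbors: A and C (k = 2).
Possible neighbor pairs: C(2,2) = 1. Edges among them: A–C → e = 1.
Clustering(I) = 1/1.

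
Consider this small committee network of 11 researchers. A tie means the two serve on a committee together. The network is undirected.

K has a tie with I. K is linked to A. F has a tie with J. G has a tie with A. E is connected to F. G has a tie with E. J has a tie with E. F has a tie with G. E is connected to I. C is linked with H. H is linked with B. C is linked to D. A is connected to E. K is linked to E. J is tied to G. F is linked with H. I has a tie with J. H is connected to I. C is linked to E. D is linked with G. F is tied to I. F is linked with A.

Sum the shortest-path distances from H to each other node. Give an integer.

16

Distances from H: A:2, B:1, C:1, D:2, E:2, F:1, G:2, I:1, J:2, K:2.
Sum = 2 + 1 + 1 + 2 + 2 + 1 + 2 + 1 + 2 + 2 = 16.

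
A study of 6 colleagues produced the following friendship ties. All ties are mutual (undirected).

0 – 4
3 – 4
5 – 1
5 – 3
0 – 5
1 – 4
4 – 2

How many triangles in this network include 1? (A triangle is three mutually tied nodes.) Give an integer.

1's neighbors are 4 and 5, but none of them are tied to each other, so no triangle contains 1.

0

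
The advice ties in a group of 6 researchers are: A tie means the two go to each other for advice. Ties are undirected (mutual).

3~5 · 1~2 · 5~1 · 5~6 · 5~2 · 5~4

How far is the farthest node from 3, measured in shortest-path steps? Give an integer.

2

Distances from 3: 1:2, 2:2, 4:2, 5:1, 6:2.
The largest is 2 (to 2, 6, 1, and 4), so the eccentricity of 3 is 2.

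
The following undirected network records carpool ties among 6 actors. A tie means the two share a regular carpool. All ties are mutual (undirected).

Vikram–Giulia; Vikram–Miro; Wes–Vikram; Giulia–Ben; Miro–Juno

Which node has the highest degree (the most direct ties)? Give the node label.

Degrees — Ben:1, Giulia:2, Juno:1, Miro:2, Vikram:3, Wes:1.
The maximum is 3, attained only by Vikram.

Vikram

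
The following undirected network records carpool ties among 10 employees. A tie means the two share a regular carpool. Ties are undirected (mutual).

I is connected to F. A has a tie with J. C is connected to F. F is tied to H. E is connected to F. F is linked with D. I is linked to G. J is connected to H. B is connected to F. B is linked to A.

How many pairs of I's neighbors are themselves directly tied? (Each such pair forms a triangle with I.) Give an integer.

I's neighbors are F and G, but none of them are tied to each other, so no triangle contains I.

0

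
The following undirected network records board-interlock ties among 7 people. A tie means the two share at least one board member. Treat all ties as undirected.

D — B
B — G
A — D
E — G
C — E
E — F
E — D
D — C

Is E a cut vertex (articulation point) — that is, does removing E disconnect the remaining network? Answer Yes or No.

Removing E leaves {F} with no path to {A, B, C, D, and G}, so the network splits into 2 components. E is a cut vertex.

Yes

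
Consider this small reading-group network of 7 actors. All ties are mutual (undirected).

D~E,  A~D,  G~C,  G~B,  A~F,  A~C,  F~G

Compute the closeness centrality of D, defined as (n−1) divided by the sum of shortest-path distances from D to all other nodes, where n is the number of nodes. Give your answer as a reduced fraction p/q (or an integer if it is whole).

Distances from D: A:1, B:4, C:2, E:1, F:2, G:3. Sum = 13.
n = 7, so closeness = 6/13.

6/13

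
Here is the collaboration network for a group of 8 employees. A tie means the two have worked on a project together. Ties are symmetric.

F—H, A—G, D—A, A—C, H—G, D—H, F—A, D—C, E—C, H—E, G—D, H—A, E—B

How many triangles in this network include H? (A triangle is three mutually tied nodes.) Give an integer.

4

H's neighbors: A, D, E, F, and G.
Neighbor pairs that are themselves tied: H–A–D; H–A–F; H–A–G; H–D–G. Each forms one triangle with H, for 4 in total.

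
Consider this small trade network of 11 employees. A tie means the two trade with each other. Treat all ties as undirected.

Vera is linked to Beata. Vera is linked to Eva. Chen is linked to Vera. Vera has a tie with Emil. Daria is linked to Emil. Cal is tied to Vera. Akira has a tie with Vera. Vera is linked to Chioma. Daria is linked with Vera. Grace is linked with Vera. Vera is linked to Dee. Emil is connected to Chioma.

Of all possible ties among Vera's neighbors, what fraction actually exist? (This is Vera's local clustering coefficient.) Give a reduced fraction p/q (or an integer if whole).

2/45

Vera's neighbors: Akira, Beata, Cal, Chen, Chioma, Daria, Dee, Emil, Eva, and Grace (k = 10).
Possible neighbor pairs: C(10,2) = 45. Edges among them: Chioma–Emil, Daria–Emil → e = 2.
Clustering(Vera) = 2/45.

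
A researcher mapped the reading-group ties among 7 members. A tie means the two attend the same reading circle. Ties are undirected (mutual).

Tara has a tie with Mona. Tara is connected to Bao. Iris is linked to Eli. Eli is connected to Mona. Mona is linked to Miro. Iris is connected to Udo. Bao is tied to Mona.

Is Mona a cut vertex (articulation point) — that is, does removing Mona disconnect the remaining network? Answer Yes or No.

Removing Mona leaves {Eli, Iris, and Udo} with no path to {Bao and Tara}, so the network splits into 3 components. Mona is a cut vertex.

Yes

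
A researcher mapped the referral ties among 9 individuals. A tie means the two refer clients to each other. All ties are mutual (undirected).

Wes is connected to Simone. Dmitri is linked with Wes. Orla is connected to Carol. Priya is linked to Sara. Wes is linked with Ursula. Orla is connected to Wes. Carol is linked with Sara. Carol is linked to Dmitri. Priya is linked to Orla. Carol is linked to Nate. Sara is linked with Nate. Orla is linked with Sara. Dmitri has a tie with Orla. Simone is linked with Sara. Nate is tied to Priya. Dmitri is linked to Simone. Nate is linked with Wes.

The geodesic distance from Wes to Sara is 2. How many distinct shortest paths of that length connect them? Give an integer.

3

The shortest distance is 2. The length-2 paths are: Wes–Nate–Sara; Wes–Simone–Sara; Wes–Orla–Sara.
That gives 3 distinct shortest paths.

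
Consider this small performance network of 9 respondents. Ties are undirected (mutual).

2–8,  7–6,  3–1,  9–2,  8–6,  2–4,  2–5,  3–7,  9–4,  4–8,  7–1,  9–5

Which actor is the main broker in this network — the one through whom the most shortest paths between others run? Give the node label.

8

Unnormalized betweenness of each node: 1:0, 2:8, 3:0, 4:5/2, 5:0, 6:15, 7:12, 8:16, 9:1/2.
8 has the largest value, 16, making it the main broker — the node through which the most shortest paths run.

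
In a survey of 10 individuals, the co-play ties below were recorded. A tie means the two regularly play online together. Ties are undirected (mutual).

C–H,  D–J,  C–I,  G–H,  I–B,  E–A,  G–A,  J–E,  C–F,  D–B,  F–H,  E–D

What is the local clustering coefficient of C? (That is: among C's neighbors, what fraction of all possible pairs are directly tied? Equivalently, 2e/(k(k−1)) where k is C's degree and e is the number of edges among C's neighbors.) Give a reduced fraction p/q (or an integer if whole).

C's neighbors: F, H, and I (k = 3).
Possible neighbor pairs: C(3,2) = 3. Edges among them: F–H → e = 1.
Clustering(C) = 1/3.

1/3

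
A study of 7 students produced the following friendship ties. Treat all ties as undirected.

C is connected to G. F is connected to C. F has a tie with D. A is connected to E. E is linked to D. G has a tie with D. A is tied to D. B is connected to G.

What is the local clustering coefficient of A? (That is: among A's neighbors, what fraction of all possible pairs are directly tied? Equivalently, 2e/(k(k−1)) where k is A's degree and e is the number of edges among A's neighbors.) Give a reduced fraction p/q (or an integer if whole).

A's neighbors: D and E (k = 2).
Possible neighbor pairs: C(2,2) = 1. Edges among them: D–E → e = 1.
Clustering(A) = 1/1.

1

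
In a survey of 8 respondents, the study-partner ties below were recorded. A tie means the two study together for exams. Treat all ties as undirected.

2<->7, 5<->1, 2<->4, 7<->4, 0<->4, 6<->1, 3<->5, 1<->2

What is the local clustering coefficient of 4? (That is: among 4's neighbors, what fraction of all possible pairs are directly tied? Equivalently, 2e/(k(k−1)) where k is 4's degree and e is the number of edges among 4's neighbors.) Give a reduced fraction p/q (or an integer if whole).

4's neighbors: 0, 2, and 7 (k = 3).
Possible neighbor pairs: C(3,2) = 3. Edges among them: 2–7 → e = 1.
Clustering(4) = 1/3.

1/3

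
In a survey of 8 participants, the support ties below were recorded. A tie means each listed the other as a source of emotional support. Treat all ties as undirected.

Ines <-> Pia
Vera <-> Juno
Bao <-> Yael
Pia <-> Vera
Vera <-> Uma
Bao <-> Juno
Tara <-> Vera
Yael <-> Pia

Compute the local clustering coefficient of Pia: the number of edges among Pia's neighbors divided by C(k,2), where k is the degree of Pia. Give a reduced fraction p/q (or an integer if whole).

0

Pia's neighbors: Ines, Vera, and Yael (k = 3).
Possible neighbor pairs: C(3,2) = 3. Edges among them: none → e = 0.
Clustering(Pia) = 0/3 = 0.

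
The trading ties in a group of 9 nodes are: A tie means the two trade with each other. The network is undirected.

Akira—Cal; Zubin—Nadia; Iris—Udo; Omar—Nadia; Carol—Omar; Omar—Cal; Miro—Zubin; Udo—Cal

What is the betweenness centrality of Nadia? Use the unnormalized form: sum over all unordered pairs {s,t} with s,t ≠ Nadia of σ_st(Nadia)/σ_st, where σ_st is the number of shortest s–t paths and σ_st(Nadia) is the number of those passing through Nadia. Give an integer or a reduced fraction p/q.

Pairs whose geodesics pass through Nadia — Miro–Omar: 1; Miro–Carol: 1; Miro–Iris: 1; Miro–Akira: 1; Miro–Cal: 1; Miro–Udo: 1; Omar–Zubin: 1; Zubin–Carol: 1; Zubin–Iris: 1; Zubin–Akira: 1; Zubin–Cal: 1; Zubin–Udo: 1.
All other pairs contribute 0.
Summing the contributions gives betweenness(Nadia) = 12.

12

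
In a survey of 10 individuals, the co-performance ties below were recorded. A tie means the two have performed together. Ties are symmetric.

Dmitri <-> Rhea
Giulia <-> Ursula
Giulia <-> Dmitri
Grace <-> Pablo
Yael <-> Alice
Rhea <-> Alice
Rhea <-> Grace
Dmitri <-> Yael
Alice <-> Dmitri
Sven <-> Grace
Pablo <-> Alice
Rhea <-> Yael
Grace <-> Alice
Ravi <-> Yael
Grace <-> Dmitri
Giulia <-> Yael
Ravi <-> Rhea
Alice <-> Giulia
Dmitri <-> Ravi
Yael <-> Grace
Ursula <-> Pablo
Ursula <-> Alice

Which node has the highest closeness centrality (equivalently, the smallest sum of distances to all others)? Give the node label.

Alice

Farness (sum of distances to all others) for each node — Alice:11, Dmitri:12, Giulia:15, Grace:12, Pablo:16, Ravi:18, Rhea:13, Sven:20, Ursula:17, Yael:12.
The smallest farness is 11, for Alice, so Alice has the highest closeness.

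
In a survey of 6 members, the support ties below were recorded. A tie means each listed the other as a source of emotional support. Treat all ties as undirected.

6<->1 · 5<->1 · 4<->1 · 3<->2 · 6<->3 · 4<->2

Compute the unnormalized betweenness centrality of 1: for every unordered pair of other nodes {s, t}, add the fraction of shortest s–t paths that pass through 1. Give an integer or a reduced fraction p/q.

5

Pairs whose geodesics pass through 1 — 6–5: 1; 6–4: 1; 5–3: 1; 5–2: 1; 5–4: 1.
All other pairs contribute 0.
Summing the contributions gives betweenness(1) = 5.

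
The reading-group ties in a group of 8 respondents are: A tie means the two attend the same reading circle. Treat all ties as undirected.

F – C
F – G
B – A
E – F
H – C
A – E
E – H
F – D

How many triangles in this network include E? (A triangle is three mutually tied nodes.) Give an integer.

0

E's neighbors are A, F, and H, but none of them are tied to each other, so no triangle contains E.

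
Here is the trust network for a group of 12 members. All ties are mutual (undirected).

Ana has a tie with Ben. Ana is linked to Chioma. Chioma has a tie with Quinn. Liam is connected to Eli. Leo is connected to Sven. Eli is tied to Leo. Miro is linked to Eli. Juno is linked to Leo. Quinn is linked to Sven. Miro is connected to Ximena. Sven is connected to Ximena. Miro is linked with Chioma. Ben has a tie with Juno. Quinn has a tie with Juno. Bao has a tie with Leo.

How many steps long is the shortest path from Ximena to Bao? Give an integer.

3

One shortest route is Ximena – Sven – Leo – Bao, which uses 3 edges, and at distance 2 from Ximena we only reach {Chioma, Eli, Leo, Quinn}, which does not include Bao. So d(Ximena,Bao) = 3.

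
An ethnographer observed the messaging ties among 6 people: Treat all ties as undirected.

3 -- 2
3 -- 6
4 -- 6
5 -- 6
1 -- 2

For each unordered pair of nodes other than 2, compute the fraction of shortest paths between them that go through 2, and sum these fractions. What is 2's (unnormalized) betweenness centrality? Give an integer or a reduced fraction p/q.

4

Pairs whose geodesics pass through 2 — 1–3: 1; 1–6: 1; 1–5: 1; 1–4: 1.
All other pairs contribute 0.
Summing the contributions gives betweenness(2) = 4.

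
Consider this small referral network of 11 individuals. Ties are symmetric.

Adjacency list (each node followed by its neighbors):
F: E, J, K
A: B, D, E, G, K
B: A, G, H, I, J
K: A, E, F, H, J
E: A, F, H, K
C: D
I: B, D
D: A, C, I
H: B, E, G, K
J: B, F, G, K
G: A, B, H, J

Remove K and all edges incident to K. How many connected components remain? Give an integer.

K's neighbors (A, E, F, H, and J) remain reachable from one another through other ties, so the rest of the network stays in one piece.

1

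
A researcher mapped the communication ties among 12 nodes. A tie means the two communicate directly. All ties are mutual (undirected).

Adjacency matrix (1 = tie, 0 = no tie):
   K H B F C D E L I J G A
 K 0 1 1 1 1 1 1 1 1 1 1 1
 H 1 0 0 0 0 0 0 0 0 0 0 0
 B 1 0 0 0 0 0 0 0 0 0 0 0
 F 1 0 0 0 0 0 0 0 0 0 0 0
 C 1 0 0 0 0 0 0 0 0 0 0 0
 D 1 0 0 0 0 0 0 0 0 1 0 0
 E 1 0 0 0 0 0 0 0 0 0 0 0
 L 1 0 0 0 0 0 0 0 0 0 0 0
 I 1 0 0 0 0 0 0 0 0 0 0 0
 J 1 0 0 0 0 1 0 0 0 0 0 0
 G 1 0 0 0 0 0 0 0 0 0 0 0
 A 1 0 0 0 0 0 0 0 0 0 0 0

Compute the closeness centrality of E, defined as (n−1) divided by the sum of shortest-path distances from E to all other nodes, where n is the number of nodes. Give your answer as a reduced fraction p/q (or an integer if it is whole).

11/21

Distances from E: A:2, B:2, C:2, D:2, F:2, G:2, H:2, I:2, J:2, K:1, L:2. Sum = 21.
n = 12, so closeness = 11/21.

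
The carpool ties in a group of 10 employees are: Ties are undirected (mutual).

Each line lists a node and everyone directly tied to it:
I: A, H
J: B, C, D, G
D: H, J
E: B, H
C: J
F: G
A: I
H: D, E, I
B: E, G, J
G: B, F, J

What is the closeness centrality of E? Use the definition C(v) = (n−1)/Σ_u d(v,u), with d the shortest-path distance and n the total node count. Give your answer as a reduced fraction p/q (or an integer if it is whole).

Distances from E: A:3, B:1, C:3, D:2, F:3, G:2, H:1, I:2, J:2. Sum = 19.
n = 10, so closeness = 9/19.

9/19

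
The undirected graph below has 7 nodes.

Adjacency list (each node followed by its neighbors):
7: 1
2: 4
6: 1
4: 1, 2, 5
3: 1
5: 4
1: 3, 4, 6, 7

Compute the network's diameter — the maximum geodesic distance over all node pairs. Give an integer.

Eccentricity of each node (its greatest distance to any other): 1:2, 2:3, 3:3, 4:2, 5:3, 6:3, 7:3.
The maximum eccentricity is 3, realized for instance by the pair 6–2 via 6 – 1 – 4 – 2. So the diameter is 3.

3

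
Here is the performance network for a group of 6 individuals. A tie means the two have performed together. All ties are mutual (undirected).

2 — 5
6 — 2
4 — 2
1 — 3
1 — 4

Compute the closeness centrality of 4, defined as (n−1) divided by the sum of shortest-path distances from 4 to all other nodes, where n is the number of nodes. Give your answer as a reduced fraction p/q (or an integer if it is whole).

Distances from 4: 1:1, 2:1, 3:2, 5:2, 6:2. Sum = 8.
n = 6, so closeness = 5/8.

5/8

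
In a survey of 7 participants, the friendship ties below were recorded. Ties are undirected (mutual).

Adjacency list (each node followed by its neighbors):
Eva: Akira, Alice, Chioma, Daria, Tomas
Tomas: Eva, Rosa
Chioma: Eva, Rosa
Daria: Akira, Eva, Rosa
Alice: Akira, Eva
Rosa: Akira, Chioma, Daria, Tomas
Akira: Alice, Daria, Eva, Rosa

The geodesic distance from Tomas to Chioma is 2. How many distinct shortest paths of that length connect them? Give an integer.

2

The shortest distance is 2. The length-2 paths are: Tomas–Eva–Chioma; Tomas–Rosa–Chioma.
That gives 2 distinct shortest paths.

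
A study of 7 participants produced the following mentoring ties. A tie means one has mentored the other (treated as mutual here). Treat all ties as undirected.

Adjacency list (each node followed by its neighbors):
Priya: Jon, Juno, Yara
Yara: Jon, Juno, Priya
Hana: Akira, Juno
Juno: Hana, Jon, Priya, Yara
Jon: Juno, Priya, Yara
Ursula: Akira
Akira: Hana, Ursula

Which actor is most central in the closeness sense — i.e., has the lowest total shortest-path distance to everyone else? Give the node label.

Farness (sum of distances to all others) for each node — Akira:13, Hana:10, Jon:12, Juno:9, Priya:12, Ursula:18, Yara:12.
The smallest farness is 9, for Juno, so Juno has the highest closeness.

Juno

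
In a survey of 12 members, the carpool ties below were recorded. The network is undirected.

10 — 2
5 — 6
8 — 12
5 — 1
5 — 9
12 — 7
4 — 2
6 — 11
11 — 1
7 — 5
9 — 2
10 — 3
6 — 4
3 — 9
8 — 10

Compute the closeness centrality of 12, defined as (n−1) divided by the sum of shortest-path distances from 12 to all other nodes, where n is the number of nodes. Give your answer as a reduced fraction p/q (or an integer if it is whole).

Distances from 12: 1:3, 2:3, 3:3, 4:4, 5:2, 6:3, 7:1, 8:1, 9:3, 10:2, 11:4. Sum = 29.
n = 12, so closeness = 11/29.

11/29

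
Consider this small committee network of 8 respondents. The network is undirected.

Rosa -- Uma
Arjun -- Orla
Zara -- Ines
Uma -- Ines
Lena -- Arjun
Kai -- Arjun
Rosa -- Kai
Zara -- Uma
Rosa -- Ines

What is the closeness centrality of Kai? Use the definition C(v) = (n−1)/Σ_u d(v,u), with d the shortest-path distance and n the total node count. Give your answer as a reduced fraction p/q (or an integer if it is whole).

7/13

Distances from Kai: Arjun:1, Ines:2, Lena:2, Orla:2, Rosa:1, Uma:2, Zara:3. Sum = 13.
n = 8, so closeness = 7/13.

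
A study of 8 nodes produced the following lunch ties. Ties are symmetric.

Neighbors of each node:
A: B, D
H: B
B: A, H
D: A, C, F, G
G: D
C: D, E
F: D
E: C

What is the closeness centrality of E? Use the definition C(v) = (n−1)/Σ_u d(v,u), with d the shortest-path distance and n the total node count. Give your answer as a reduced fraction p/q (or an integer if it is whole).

1/3

Distances from E: A:3, B:4, C:1, D:2, F:3, G:3, H:5. Sum = 21.
n = 8, so closeness = 7/21 = 1/3.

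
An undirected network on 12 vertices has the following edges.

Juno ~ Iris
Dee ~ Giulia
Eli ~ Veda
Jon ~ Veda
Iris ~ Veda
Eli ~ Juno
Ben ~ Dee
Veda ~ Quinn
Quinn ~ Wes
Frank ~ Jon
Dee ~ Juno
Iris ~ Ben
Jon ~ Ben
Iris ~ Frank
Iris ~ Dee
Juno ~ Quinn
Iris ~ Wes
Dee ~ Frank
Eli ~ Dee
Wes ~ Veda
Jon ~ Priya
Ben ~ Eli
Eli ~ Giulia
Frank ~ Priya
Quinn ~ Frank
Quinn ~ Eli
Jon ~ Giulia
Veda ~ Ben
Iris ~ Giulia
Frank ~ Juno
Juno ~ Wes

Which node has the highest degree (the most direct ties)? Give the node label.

Degrees — Ben:5, Dee:6, Eli:6, Frank:6, Giulia:4, Iris:7, Jon:5, Juno:6, Priya:2, Quinn:5, Veda:6, Wes:4.
The maximum is 7, attained only by Iris.

Iris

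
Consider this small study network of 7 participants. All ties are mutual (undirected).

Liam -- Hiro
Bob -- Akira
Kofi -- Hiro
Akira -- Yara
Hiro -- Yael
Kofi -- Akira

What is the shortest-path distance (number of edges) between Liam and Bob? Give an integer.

One shortest route is Liam – Hiro – Kofi – Akira – Bob, which uses 4 edges, and at distance 3 from Liam we only reach {Akira}, which does not include Bob. So d(Liam,Bob) = 4.

4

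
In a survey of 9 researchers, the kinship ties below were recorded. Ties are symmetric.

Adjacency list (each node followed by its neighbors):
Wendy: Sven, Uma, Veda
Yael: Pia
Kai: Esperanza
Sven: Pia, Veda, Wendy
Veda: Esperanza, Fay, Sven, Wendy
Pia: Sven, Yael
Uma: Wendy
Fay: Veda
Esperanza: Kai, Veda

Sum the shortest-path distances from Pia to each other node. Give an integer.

Distances from Pia: Esperanza:3, Fay:3, Kai:4, Sven:1, Uma:3, Veda:2, Wendy:2, Yael:1.
Sum = 3 + 3 + 4 + 1 + 3 + 2 + 2 + 1 = 19.

19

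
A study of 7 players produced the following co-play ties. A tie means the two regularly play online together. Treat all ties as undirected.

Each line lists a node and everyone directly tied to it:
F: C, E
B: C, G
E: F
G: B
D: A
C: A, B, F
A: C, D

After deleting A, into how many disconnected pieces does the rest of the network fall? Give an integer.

2

Without A, the remaining ties split the others into: {D}; {B, C, E, F, G}.
That's 2 separate components.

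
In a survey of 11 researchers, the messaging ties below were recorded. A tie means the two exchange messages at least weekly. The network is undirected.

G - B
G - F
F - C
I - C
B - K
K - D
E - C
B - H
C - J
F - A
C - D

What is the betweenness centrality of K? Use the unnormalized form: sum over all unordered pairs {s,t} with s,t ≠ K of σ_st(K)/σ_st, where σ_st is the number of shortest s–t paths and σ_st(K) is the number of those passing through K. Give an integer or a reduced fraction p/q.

13/2

Pairs whose geodesics pass through K — E–B: 1/2; E–H: 1/2; B–I: 1/2; B–J: 1/2; B–D: 1; B–C: 1/2; H–I: 1/2; H–J: 1/2; H–D: 1; H–C: 1/2; D–G: 1/2.
All other pairs contribute 0.
Summing the contributions gives betweenness(K) = 13/2.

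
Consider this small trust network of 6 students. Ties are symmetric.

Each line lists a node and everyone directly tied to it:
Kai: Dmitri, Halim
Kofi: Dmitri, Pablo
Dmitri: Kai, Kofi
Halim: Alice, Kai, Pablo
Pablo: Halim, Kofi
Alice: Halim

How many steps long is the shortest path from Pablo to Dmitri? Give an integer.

One shortest route is Pablo – Kofi – Dmitri, which uses 2 edges, and Pablo and Dmitri are not directly tied, so nothing shorter exists. So d(Pablo,Dmitri) = 2.

2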